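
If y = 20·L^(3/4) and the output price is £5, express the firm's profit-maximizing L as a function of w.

MP_L = (3/4)·20·L^(-1/4) = 15·L^(-1/4).
Setting P·MP_L = w: 75·L^(-1/4) = w.
Solving for L: L^(-1/4) = w/75, so L = (75/w)^(4).

L(w) = (75/w)^(4)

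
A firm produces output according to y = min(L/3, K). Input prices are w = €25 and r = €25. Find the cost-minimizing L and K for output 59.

With a fixed-proportions technology, the cost-minimizing bundle uses no slack in either input: L/3 = K = y.
So L = 3·59 = 177 and K = 59.

L* = 177, K* = 59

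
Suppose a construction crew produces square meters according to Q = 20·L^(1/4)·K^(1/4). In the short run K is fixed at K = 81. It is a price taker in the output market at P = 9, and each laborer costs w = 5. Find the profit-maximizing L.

L* = 81

With K = 81, MP_L = (1/4)·20·L^(-3/4)·81^(1/4) = 15·L^(-3/4).
Profit maximization for a price taker requires P·MP_L = w: 9·15·L^(-3/4) = 5.
So L^(-3/4) = 1/27, which gives L = 81.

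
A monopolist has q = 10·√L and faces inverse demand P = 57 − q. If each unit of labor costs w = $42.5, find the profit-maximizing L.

L* = 4

Marginal revenue from the inverse demand is MR = 57 − 2q.
The marginal product is MP_L = 5·L^(-1/2).
A monopolist hires until marginal revenue product equals the wage: MR·MP_L = w.
At L, q = 10·√L. Substituting and solving: (57 − 20·√L)·5·L^(-1/2) = 42.5 gives L = 4.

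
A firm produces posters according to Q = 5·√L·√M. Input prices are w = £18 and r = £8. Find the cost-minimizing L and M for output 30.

Cost minimization requires the marginal rate of technical substitution to equal the input-price ratio: MP_L/MP_M = w/r.
Here MP_L/MP_M = (1/2)·(M/L)/(1/2) = (M/L). Setting this equal to 18/8 = 2.25 gives M = 2.25L.
Substituting into Q = 30: 5·L^(1/2)·(2.25L)^(1/2) = 30.
Solving, L = 4 and M = 9.

L* = 4, M* = 9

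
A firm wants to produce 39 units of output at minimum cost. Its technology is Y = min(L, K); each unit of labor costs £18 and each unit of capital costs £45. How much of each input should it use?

With a fixed-proportions technology, the cost-minimizing bundle uses no slack in either input: L = K = Y.
So L = 39 and K = 39.

L* = 39, K* = 39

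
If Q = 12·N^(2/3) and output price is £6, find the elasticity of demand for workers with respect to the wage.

ε = -3

MP_N = (2/3)·12·N^(-1/3), so P·MP_N = w gives 48·N^(-1/3) = w.
Solving, N(w) = (48/w)^(3). This is a constant-elasticity form: N ∝ w^(−3), so ε = −3.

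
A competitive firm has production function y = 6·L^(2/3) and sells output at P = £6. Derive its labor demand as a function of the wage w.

MP_L = (2/3)·6·L^(-1/3) = 4·L^(-1/3).
Setting P·MP_L = w: 24·L^(-1/3) = w.
Solving for L: L^(-1/3) = w/24, so L = (24/w)^(3).

L(w) = 13824/w³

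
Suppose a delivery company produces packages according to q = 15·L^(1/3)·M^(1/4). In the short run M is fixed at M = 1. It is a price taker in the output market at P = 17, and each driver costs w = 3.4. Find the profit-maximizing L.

L* = 125

With M = 1, MP_L = (1/3)·15·L^(-2/3)·1^(1/4) = 5·L^(-2/3).
Profit maximization for a price taker requires P·MP_L = w: 17·5·L^(-2/3) = 3.4.
So L^(-2/3) = 0.04, which gives L = 125.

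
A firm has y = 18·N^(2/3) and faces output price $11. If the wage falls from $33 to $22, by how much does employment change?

ΔN = 152

From P·MP_N = w with MP_N = 12·N^(-1/3), the labor demand is N(w) = (132/w)^(3).
At w = 33: N = 64. At w = 22: N = 216.
ΔN = 216 − 64 = 152.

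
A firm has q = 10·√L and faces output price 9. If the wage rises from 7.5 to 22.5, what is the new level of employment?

From P·MP_L = w with MP_L = 5·L^(-1/2), the labor demand is L(w) = (45/w)^(2).
At w = 7.5: L = 36. At w = 22.5: L = 4.

L* = 4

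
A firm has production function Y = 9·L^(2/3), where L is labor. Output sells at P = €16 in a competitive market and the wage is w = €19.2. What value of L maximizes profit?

MP_L = (2/3)·9·L^(-1/3) = 6·L^(-1/3).
Profit maximization for a price taker requires P·MP_L = w: 16·6·L^(-1/3) = 19.2.
So L^(-1/3) = 0.2, which gives L = 125.

L* = 125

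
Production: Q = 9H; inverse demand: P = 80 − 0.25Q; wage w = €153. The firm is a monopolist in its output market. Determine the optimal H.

H* = 14

Marginal revenue from the inverse demand is MR = 80 − 0.5Q.
The marginal product is MP_H = 9.
A monopolist hires until marginal revenue product equals the wage: MR·MP_H = w.
(80 − 4.5H)·9 = 153, so H = 14.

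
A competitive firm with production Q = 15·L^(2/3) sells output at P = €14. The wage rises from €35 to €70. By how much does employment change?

From P·MP_L = w with MP_L = 10·L^(-1/3), the labor demand is L(w) = (140/w)^(3).
At w = 35: L = 64. At w = 70: L = 8.
ΔL = 8 − 64 = -56.

ΔL = -56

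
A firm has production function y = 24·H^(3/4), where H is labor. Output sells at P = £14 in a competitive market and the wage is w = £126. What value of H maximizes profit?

H* = 16

MP_H = (3/4)·24·H^(-1/4) = 18·H^(-1/4).
Profit maximization for a price taker requires P·MP_H = w: 14·18·H^(-1/4) = 126.
So H^(-1/4) = 0.5, which gives H = 16.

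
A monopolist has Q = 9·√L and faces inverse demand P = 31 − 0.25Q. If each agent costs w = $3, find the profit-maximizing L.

Marginal revenue from the inverse demand is MR = 31 − 0.5Q.
The marginal product is MP_L = 4.5·L^(-1/2).
A monopolist hires until marginal revenue product equals the wage: MR·MP_L = w.
At L, Q = 9·√L. Substituting and solving: (31 − 4.5·√L)·4.5·L^(-1/2) = 3 gives L = 36.

L* = 36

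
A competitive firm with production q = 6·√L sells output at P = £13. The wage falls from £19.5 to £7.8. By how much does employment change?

From P·MP_L = w with MP_L = 3·L^(-1/2), the labor demand is L(w) = (39/w)^(2).
At w = 19.5: L = 4. At w = 7.8: L = 25.
ΔL = 25 − 4 = 21.

ΔL = 21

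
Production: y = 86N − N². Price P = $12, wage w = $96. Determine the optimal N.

N* = 39

The marginal product of N is MP_N = 86 − 2N.
A price-taking firm hires until the value of the marginal product equals the wage: P·MP_N = w, so 12·(86 − 2N) = 96.
Then 86 − 2N = 8, giving N = 39.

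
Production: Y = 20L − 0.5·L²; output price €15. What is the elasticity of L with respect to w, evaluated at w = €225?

From P·MP_L = w with MP_L = 20 − L, labor demand is L(w) = 20 − w/15.
dL/dw = −1/(15) = -1/15.
At w = 225, L = 5, so ε = (dL/dw)·(w/L) = (-1/15)·(225/5) = -3.

ε = -3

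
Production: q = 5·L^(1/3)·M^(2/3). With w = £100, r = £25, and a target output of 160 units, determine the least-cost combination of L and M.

Cost minimization requires the marginal rate of technical substitution to equal the input-price ratio: MP_L/MP_M = w/r.
Here MP_L/MP_M = (1/3)·(M/L)/(2/3) = 0.5·(M/L). Setting this equal to 100/25 = 4 gives M = 8L.
Substituting into q = 160: 5·L^(1/3)·(8L)^(2/3) = 160.
Solving, L = 8 and M = 64.

L* = 8, M* = 64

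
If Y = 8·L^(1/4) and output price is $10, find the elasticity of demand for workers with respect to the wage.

MP_L = (1/4)·8·L^(-3/4), so P·MP_L = w gives 20·L^(-3/4) = w.
Solving, L(w) = (20/w)^(4/3). This is a constant-elasticity form: L ∝ w^(−4/3), so ε = −4/3.

ε = -4/3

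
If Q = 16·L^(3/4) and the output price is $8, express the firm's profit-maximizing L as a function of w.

L(w) = (96/w)^(4)

MP_L = (3/4)·16·L^(-1/4) = 12·L^(-1/4).
Setting P·MP_L = w: 96·L^(-1/4) = w.
Solving for L: L^(-1/4) = w/96, so L = (96/w)^(4).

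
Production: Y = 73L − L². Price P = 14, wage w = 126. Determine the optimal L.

The marginal product of L is MP_L = 73 − 2L.
A price-taking firm hires until the value of the marginal product equals the wage: P·MP_L = w, so 14·(73 − 2L) = 126.
Then 73 − 2L = 9, giving L = 32.

L* = 32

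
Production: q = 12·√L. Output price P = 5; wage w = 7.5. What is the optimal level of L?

MP_L = (1/2)·12·L^(-1/2) = 6·L^(-1/2).
Profit maximization for a price taker requires P·MP_L = w: 5·6·L^(-1/2) = 7.5.
So L^(-1/2) = 0.25, which gives L = 16.

L* = 16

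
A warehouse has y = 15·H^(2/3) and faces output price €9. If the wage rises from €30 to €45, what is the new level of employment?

From P·MP_H = w with MP_H = 10·H^(-1/3), the labor demand is H(w) = (90/w)^(3).
At w = 30: H = 27. At w = 45: H = 8.

H* = 8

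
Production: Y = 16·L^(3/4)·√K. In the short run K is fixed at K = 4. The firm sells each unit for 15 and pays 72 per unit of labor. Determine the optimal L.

L* = 625

With K = 4, MP_L = (3/4)·16·L^(-1/4)·4^(1/2) = 24·L^(-1/4).
Profit maximization for a price taker requires P·MP_L = w: 15·24·L^(-1/4) = 72.
So L^(-1/4) = 0.2, which gives L = 625.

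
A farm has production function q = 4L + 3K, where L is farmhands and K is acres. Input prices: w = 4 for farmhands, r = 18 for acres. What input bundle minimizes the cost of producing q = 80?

The inputs are perfect substitutes, so the firm uses whichever has the lower cost per unit of output.
Cost per unit of output via L is w/4 = 1; via K it is r/3 = 6. L is cheaper.
Producing q = 80 with L alone: L = 20, K = 0.

L* = 20, K* = 0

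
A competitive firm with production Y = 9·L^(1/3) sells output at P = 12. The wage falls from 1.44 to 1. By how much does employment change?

ΔL = 91

From P·MP_L = w with MP_L = 3·L^(-2/3), the labor demand is L(w) = (36/w)^(3/2).
At w = 1.44: L = 125. At w = 1: L = 216.
ΔL = 216 − 125 = 91.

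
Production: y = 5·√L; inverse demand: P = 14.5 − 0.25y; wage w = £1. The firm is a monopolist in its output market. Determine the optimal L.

Marginal revenue from the inverse demand is MR = 14.5 − 0.5y.
The marginal product is MP_L = 2.5·L^(-1/2).
A monopolist hires until marginal revenue product equals the wage: MR·MP_L = w.
At L, y = 5·√L. Substituting and solving: (14.5 − 2.5·√L)·2.5·L^(-1/2) = 1 gives L = 25.

L* = 25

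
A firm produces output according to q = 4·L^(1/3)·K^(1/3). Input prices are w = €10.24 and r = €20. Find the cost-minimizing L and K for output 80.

L* = 125, K* = 64

Cost minimization requires the marginal rate of technical substitution to equal the input-price ratio: MP_L/MP_K = w/r.
Here MP_L/MP_K = (1/3)·(K/L)/(1/3) = (K/L). Setting this equal to 10.24/20 = 0.512 gives K = 0.512L.
Substituting into q = 80: 4·L^(1/3)·(0.512L)^(1/3) = 80.
Solving, L = 125 and K = 64.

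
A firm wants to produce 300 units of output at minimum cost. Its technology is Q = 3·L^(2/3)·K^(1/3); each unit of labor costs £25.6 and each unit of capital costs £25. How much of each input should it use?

Cost minimization requires the marginal rate of technical substitution to equal the input-price ratio: MP_L/MP_K = w/r.
Here MP_L/MP_K = (2/3)·(K/L)/(1/3) = 2·(K/L). Setting this equal to 25.6/25 = 1.024 gives K = 0.512L.
Substituting into Q = 300: 3·L^(2/3)·(0.512L)^(1/3) = 300.
Solving, L = 125 and K = 64.

L* = 125, K* = 64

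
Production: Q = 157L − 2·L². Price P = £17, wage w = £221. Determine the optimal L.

L* = 36

The marginal product of L is MP_L = 157 − 4L.
A price-taking firm hires until the value of the marginal product equals the wage: P·MP_L = w, so 17·(157 − 4L) = 221.
Then 157 − 4L = 13, giving L = 36.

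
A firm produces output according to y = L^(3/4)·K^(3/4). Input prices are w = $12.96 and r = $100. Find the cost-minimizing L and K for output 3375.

L* = 625, K* = 81

Cost minimization requires the marginal rate of technical substitution to equal the input-price ratio: MP_L/MP_K = w/r.
Here MP_L/MP_K = (3/4)·(K/L)/(3/4) = (K/L). Setting this equal to 12.96/100 = 0.1296 gives K = 0.1296L.
Substituting into y = 3375: L^(3/4)·(0.1296L)^(3/4) = 3375.
Solving, L = 625 and K = 81.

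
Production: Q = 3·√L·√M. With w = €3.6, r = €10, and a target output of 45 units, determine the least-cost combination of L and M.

L* = 25, M* = 9

Cost minimization requires the marginal rate of technical substitution to equal the input-price ratio: MP_L/MP_M = w/r.
Here MP_L/MP_M = (1/2)·(M/L)/(1/2) = (M/L). Setting this equal to 3.6/10 = 0.36 gives M = 0.36L.
Substituting into Q = 45: 3·L^(1/2)·(0.36L)^(1/2) = 45.
Solving, L = 25 and M = 9.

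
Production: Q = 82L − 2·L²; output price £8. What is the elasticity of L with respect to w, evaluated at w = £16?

ε = -0.025

From P·MP_L = w with MP_L = 82 − 4L, labor demand is L(w) = (82 − w/8)/4.
dL/dw = −1/(32) = -0.03125.
At w = 16, L = 20, so ε = (dL/dw)·(w/L) = (-0.03125)·(16/20) = -0.025.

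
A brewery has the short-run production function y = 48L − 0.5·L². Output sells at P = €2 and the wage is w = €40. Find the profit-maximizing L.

The marginal product of L is MP_L = 48 − L.
A price-taking firm hires until the value of the marginal product equals the wage: P·MP_L = w, so 2·(48 − L) = 40.
Then 48 − L = 20, giving L = 28.

L* = 28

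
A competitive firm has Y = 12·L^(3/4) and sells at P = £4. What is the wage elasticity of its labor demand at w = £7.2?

ε = -4

MP_L = (3/4)·12·L^(-1/4), so P·MP_L = w gives 36·L^(-1/4) = w.
Solving, L(w) = (36/w)^(4). This is a constant-elasticity form: L ∝ w^(−4), so ε = −4.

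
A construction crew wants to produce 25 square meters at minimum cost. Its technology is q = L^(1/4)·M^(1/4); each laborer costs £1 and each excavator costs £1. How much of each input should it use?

Cost minimization requires the marginal rate of technical substitution to equal the input-price ratio: MP_L/MP_M = w/r.
Here MP_L/MP_M = (1/4)·(M/L)/(1/4) = (M/L). Setting this equal to 1/1 = 1 gives M = L.
Substituting into q = 25: L^(1/4)·(L)^(1/4) = 25.
Solving, L = 625 and M = 625.

L* = 625, M* = 625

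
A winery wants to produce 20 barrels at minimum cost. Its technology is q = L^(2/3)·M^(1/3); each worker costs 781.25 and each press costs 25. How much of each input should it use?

Cost minimization requires the marginal rate of technical substitution to equal the input-price ratio: MP_L/MP_M = w/r.
Here MP_L/MP_M = (2/3)·(M/L)/(1/3) = 2·(M/L). Setting this equal to 781.25/25 = 31.25 gives M = 15.625L.
Substituting into q = 20: L^(2/3)·(15.625L)^(1/3) = 20.
Solving, L = 8 and M = 125.

L* = 8, M* = 125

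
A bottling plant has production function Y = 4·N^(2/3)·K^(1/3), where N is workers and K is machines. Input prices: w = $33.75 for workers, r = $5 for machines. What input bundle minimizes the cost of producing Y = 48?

Cost minimization requires the marginal rate of technical substitution to equal the input-price ratio: MP_N/MP_K = w/r.
Here MP_N/MP_K = (2/3)·(K/N)/(1/3) = 2·(K/N). Setting this equal to 33.75/5 = 6.75 gives K = 3.375N.
Substituting into Y = 48: 4·N^(2/3)·(3.375N)^(1/3) = 48.
Solving, N = 8 and K = 27.

N* = 8, K* = 27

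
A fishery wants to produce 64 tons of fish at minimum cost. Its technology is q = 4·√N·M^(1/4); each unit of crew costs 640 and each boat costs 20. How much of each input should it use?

N* = 16, M* = 256

Cost minimization requires the marginal rate of technical substitution to equal the input-price ratio: MP_N/MP_M = w/r.
Here MP_N/MP_M = (1/2)·(M/N)/(1/4) = 2·(M/N). Setting this equal to 640/20 = 32 gives M = 16N.
Substituting into q = 64: 4·N^(1/2)·(16N)^(1/4) = 64.
Solving, N = 16 and M = 256.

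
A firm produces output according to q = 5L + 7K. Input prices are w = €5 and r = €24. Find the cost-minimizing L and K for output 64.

L* = 12.8, K* = 0

The inputs are perfect substitutes, so the firm uses whichever has the lower cost per unit of output.
Cost per unit of output via L is w/5 = 1; via K it is r/7 = 24/7. L is cheaper.
Producing q = 64 with L alone: L = 12.8, K = 0.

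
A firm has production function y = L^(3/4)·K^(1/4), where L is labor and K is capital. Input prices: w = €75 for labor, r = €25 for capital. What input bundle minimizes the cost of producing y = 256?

Cost minimization requires the marginal rate of technical substitution to equal the input-price ratio: MP_L/MP_K = w/r.
Here MP_L/MP_K = (3/4)·(K/L)/(1/4) = 3·(K/L). Setting this equal to 75/25 = 3 gives K = L.
Substituting into y = 256: L^(3/4)·(L)^(1/4) = 256.
Solving, L = 256 and K = 256.

L* = 256, K* = 256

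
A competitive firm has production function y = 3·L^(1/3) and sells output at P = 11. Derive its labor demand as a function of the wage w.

MP_L = (1/3)·3·L^(-2/3) = L^(-2/3).
Setting P·MP_L = w: 11·L^(-2/3) = w.
Solving for L: L^(-2/3) = w/11, so L = (11/w)^(3/2).

L(w) = (11/w)^(3/2)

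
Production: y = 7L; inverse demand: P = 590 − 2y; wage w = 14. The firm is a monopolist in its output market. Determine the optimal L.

Marginal revenue from the inverse demand is MR = 590 − 4y.
The marginal product is MP_L = 7.
A monopolist hires until marginal revenue product equals the wage: MR·MP_L = w.
(590 − 28L)·7 = 14, so L = 21.

L* = 21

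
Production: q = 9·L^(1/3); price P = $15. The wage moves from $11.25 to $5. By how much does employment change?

From P·MP_L = w with MP_L = 3·L^(-2/3), the labor demand is L(w) = (45/w)^(3/2).
At w = 11.25: L = 8. At w = 5: L = 27.
ΔL = 27 − 8 = 19.

ΔL = 19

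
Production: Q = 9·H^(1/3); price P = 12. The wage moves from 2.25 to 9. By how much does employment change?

From P·MP_H = w with MP_H = 3·H^(-2/3), the labor demand is H(w) = (36/w)^(3/2).
At w = 2.25: H = 64. At w = 9: H = 8.
ΔH = 8 − 64 = -56.

ΔH = -56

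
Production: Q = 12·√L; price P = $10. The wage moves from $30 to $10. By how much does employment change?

From P·MP_L = w with MP_L = 6·L^(-1/2), the labor demand is L(w) = (60/w)^(2).
At w = 30: L = 4. At w = 10: L = 36.
ΔL = 36 − 4 = 32.

ΔL = 32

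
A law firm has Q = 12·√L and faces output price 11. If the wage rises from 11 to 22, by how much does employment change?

ΔL = -27

From P·MP_L = w with MP_L = 6·L^(-1/2), the labor demand is L(w) = (66/w)^(2).
At w = 11: L = 36. At w = 22: L = 9.
ΔL = 9 − 36 = -27.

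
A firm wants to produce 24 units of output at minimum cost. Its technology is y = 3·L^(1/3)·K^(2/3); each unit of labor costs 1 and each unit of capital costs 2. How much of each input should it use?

Cost minimization requires the marginal rate of technical substitution to equal the input-price ratio: MP_L/MP_K = w/r.
Here MP_L/MP_K = (1/3)·(K/L)/(2/3) = 0.5·(K/L). Setting this equal to 1/2 = 0.5 gives K = L.
Substituting into y = 24: 3·L^(1/3)·(L)^(2/3) = 24.
Solving, L = 8 and K = 8.

L* = 8, K* = 8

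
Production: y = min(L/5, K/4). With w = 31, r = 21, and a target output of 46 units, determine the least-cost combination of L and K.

L* = 230, K* = 184

With a fixed-proportions technology, the cost-minimizing bundle uses no slack in either input: L/5 = K/4 = y.
So L = 5·46 = 230 and K = 4·46 = 184.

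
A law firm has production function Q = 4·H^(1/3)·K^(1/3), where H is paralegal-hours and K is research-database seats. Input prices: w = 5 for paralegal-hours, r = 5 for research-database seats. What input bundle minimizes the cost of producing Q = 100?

Cost minimization requires the marginal rate of technical substitution to equal the input-price ratio: MP_H/MP_K = w/r.
Here MP_H/MP_K = (1/3)·(K/H)/(1/3) = (K/H). Setting this equal to 5/5 = 1 gives K = H.
Substituting into Q = 100: 4·H^(1/3)·(H)^(1/3) = 100.
Solving, H = 125 and K = 125.

H* = 125, K* = 125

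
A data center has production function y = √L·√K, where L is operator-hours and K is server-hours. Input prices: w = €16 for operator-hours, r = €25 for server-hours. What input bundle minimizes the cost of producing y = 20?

L* = 25, K* = 16

Cost minimization requires the marginal rate of technical substitution to equal the input-price ratio: MP_L/MP_K = w/r.
Here MP_L/MP_K = (1/2)·(K/L)/(1/2) = (K/L). Setting this equal to 16/25 = 0.64 gives K = 0.64L.
Substituting into y = 20: L^(1/2)·(0.64L)^(1/2) = 20.
Solving, L = 25 and K = 16.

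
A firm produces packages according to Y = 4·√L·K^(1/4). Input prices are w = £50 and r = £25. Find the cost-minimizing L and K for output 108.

L* = 81, K* = 81

Cost minimization requires the marginal rate of technical substitution to equal the input-price ratio: MP_L/MP_K = w/r.
Here MP_L/MP_K = (1/2)·(K/L)/(1/4) = 2·(K/L). Setting this equal to 50/25 = 2 gives K = L.
Substituting into Y = 108: 4·L^(1/2)·(L)^(1/4) = 108.
Solving, L = 81 and K = 81.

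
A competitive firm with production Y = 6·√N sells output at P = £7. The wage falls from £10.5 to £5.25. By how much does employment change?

From P·MP_N = w with MP_N = 3·N^(-1/2), the labor demand is N(w) = (21/w)^(2).
At w = 10.5: N = 4. At w = 5.25: N = 16.
ΔN = 16 − 4 = 12.

ΔN = 12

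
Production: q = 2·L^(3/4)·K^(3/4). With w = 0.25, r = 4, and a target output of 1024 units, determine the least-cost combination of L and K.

Cost minimization requires the marginal rate of technical substitution to equal the input-price ratio: MP_L/MP_K = w/r.
Here MP_L/MP_K = (3/4)·(K/L)/(3/4) = (K/L). Setting this equal to 0.25/4 = 0.0625 gives K = 0.0625L.
Substituting into q = 1024: 2·L^(3/4)·(0.0625L)^(3/4) = 1024.
Solving, L = 256 and K = 16.

L* = 256, K* = 16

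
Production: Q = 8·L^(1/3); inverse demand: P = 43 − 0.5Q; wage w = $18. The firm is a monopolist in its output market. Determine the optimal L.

Marginal revenue from the inverse demand is MR = 43 − Q.
The marginal product is MP_L = (8/3)·L^(-2/3).
A monopolist hires until marginal revenue product equals the wage: MR·MP_L = w.
At L, Q = 8·L^(1/3). Substituting and solving: (43 − 8·L^(1/3))·(8/3)·L^(-2/3) = 18 gives L = 8.

L* = 8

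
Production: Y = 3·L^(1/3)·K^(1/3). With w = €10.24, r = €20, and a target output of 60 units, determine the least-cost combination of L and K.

L* = 125, K* = 64

Cost minimization requires the marginal rate of technical substitution to equal the input-price ratio: MP_L/MP_K = w/r.
Here MP_L/MP_K = (1/3)·(K/L)/(1/3) = (K/L). Setting this equal to 10.24/20 = 0.512 gives K = 0.512L.
Substituting into Y = 60: 3·L^(1/3)·(0.512L)^(1/3) = 60.
Solving, L = 125 and K = 64.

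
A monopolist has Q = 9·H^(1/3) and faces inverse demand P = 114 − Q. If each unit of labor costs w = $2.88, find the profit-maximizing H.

Marginal revenue from the inverse demand is MR = 114 − 2Q.
The marginal product is MP_H = 3·H^(-2/3).
A monopolist hires until marginal revenue product equals the wage: MR·MP_H = w.
At H, Q = 9·H^(1/3). Substituting and solving: (114 − 18·H^(1/3))·3·H^(-2/3) = 2.88 gives H = 125.

H* = 125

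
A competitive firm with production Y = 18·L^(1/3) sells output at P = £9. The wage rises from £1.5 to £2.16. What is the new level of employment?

L* = 125

From P·MP_L = w with MP_L = 6·L^(-2/3), the labor demand is L(w) = (54/w)^(3/2).
At w = 1.5: L = 216. At w = 2.16: L = 125.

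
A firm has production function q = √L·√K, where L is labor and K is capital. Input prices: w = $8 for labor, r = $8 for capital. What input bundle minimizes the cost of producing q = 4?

L* = 4, K* = 4

Cost minimization requires the marginal rate of technical substitution to equal the input-price ratio: MP_L/MP_K = w/r.
Here MP_L/MP_K = (1/2)·(K/L)/(1/2) = (K/L). Setting this equal to 8/8 = 1 gives K = L.
Substituting into q = 4: L^(1/2)·(L)^(1/2) = 4.
Solving, L = 4 and K = 4.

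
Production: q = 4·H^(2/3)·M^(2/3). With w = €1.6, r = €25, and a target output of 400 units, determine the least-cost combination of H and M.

H* = 125, M* = 8

Cost minimization requires the marginal rate of technical substitution to equal the input-price ratio: MP_H/MP_M = w/r.
Here MP_H/MP_M = (2/3)·(M/H)/(2/3) = (M/H). Setting this equal to 1.6/25 = 0.064 gives M = 0.064H.
Substituting into q = 400: 4·H^(2/3)·(0.064H)^(2/3) = 400.
Solving, H = 125 and M = 8.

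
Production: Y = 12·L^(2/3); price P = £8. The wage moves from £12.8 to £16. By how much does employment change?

From P·MP_L = w with MP_L = 8·L^(-1/3), the labor demand is L(w) = (64/w)^(3).
At w = 12.8: L = 125. At w = 16: L = 64.
ΔL = 64 − 125 = -61.

ΔL = -61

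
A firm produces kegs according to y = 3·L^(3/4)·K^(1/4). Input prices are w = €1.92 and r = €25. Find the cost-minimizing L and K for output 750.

L* = 625, K* = 16

Cost minimization requires the marginal rate of technical substitution to equal the input-price ratio: MP_L/MP_K = w/r.
Here MP_L/MP_K = (3/4)·(K/L)/(1/4) = 3·(K/L). Setting this equal to 1.92/25 = 0.0768 gives K = 0.0256L.
Substituting into y = 750: 3·L^(3/4)·(0.0256L)^(1/4) = 750.
Solving, L = 625 and K = 16.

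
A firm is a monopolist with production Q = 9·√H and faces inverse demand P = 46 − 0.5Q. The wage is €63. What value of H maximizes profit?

Marginal revenue from the inverse demand is MR = 46 − Q.
The marginal product is MP_H = 4.5·H^(-1/2).
A monopolist hires until marginal revenue product equals the wage: MR·MP_H = w.
At H, Q = 9·√H. Substituting and solving: (46 − 9·√H)·4.5·H^(-1/2) = 63 gives H = 4.

H* = 4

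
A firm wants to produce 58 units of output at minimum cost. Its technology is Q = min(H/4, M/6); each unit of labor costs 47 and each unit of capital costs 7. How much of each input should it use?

With a fixed-proportions technology, the cost-minimizing bundle uses no slack in either input: H/4 = M/6 = Q.
So H = 4·58 = 232 and M = 6·58 = 348.

H* = 232, M* = 348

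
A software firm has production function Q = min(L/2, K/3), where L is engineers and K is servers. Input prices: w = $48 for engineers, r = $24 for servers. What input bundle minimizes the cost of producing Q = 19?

With a fixed-proportions technology, the cost-minimizing bundle uses no slack in either input: L/2 = K/3 = Q.
So L = 2·19 = 38 and K = 3·19 = 57.

L* = 38, K* = 57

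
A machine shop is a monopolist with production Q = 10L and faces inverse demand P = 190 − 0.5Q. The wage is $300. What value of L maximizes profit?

Marginal revenue from the inverse demand is MR = 190 − Q.
The marginal product is MP_L = 10.
A monopolist hires until marginal revenue product equals the wage: MR·MP_L = w.
(190 − 10L)·10 = 300, so L = 16.

L* = 16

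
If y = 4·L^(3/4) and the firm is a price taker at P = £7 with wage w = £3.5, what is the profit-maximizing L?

MP_L = (3/4)·4·L^(-1/4) = 3·L^(-1/4).
Profit maximization for a price taker requires P·MP_L = w: 7·3·L^(-1/4) = 3.5.
So L^(-1/4) = 1/6, which gives L = 1296.

L* = 1296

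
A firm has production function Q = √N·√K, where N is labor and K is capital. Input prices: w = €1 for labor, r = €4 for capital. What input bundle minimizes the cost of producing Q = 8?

Cost minimization requires the marginal rate of technical substitution to equal the input-price ratio: MP_N/MP_K = w/r.
Here MP_N/MP_K = (1/2)·(K/N)/(1/2) = (K/N). Setting this equal to 1/4 = 0.25 gives K = 0.25N.
Substituting into Q = 8: N^(1/2)·(0.25N)^(1/2) = 8.
Solving, N = 16 and K = 4.

N* = 16, K* = 4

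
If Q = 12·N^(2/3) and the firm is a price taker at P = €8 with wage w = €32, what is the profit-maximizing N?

N* = 8

MP_N = (2/3)·12·N^(-1/3) = 8·N^(-1/3).
Profit maximization for a price taker requires P·MP_N = w: 8·8·N^(-1/3) = 32.
So N^(-1/3) = 0.5, which gives N = 8.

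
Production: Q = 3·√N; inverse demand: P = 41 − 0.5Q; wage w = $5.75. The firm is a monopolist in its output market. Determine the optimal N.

N* = 36

Marginal revenue from the inverse demand is MR = 41 − Q.
The marginal product is MP_N = 1.5·N^(-1/2).
A monopolist hires until marginal revenue product equals the wage: MR·MP_N = w.
At N, Q = 3·√N. Substituting and solving: (41 − 3·√N)·1.5·N^(-1/2) = 5.75 gives N = 36.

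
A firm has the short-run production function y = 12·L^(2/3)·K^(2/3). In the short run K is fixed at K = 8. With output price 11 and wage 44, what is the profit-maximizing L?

With K = 8, MP_L = (2/3)·12·L^(-1/3)·8^(2/3) = 32·L^(-1/3).
Profit maximization for a price taker requires P·MP_L = w: 11·32·L^(-1/3) = 44.
So L^(-1/3) = 0.125, which gives L = 512.

L* = 512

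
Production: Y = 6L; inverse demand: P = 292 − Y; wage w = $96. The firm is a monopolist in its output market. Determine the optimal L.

L* = 23

Marginal revenue from the inverse demand is MR = 292 − 2Y.
The marginal product is MP_L = 6.
A monopolist hires until marginal revenue product equals the wage: MR·MP_L = w.
(292 − 12L)·6 = 96, so L = 23.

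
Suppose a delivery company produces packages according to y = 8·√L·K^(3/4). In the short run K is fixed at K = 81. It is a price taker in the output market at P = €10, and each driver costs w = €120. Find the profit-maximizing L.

With K = 81, MP_L = (1/2)·8·L^(-1/2)·81^(3/4) = 108·L^(-1/2).
Profit maximization for a price taker requires P·MP_L = w: 10·108·L^(-1/2) = 120.
So L^(-1/2) = 1/9, which gives L = 81.

L* = 81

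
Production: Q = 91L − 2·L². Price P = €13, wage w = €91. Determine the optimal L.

The marginal product of L is MP_L = 91 − 4L.
A price-taking firm hires until the value of the marginal product equals the wage: P·MP_L = w, so 13·(91 − 4L) = 91.
Then 91 − 4L = 7, giving L = 21.

L* = 21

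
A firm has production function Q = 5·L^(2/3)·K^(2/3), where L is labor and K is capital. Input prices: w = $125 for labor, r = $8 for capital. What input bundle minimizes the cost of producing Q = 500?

L* = 8, K* = 125

Cost minimization requires the marginal rate of technical substitution to equal the input-price ratio: MP_L/MP_K = w/r.
Here MP_L/MP_K = (2/3)·(K/L)/(2/3) = (K/L). Setting this equal to 125/8 = 15.625 gives K = 15.625L.
Substituting into Q = 500: 5·L^(2/3)·(15.625L)^(2/3) = 500.
Solving, L = 8 and K = 125.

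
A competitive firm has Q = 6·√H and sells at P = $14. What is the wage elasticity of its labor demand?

ε = -2

MP_H = (1/2)·6·H^(-1/2), so P·MP_H = w gives 42·H^(-1/2) = w.
Solving, H(w) = (42/w)^(2). This is a constant-elasticity form: H ∝ w^(−2), so ε = −2.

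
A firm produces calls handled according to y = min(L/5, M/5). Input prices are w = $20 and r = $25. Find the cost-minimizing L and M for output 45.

L* = 225, M* = 225

With a fixed-proportions technology, the cost-minimizing bundle uses no slack in either input: L/5 = M/5 = y.
So L = 5·45 = 225 and M = 5·45 = 225.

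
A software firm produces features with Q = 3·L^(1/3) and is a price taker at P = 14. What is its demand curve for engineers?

MP_L = (1/3)·3·L^(-2/3) = L^(-2/3).
Setting P·MP_L = w: 14·L^(-2/3) = w.
Solving for L: L^(-2/3) = w/14, so L = (14/w)^(3/2).

L(w) = (14/w)^(3/2)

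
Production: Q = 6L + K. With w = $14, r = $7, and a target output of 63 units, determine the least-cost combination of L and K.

The inputs are perfect substitutes, so the firm uses whichever has the lower cost per unit of output.
Cost per unit of output via L is 7/3; via K it is 7. L is cheaper.
Producing Q = 63 with L alone: L = 10.5, K = 0.

L* = 10.5, K* = 0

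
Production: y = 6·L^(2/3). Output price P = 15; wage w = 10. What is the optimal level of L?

L* = 216

MP_L = (2/3)·6·L^(-1/3) = 4·L^(-1/3).
Profit maximization for a price taker requires P·MP_L = w: 15·4·L^(-1/3) = 10.
So L^(-1/3) = 1/6, which gives L = 216.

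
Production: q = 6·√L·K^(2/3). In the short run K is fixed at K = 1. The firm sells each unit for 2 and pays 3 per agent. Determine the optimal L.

L* = 4

With K = 1, MP_L = (1/2)·6·L^(-1/2)·1^(2/3) = 3·L^(-1/2).
Profit maximization for a price taker requires P·MP_L = w: 2·3·L^(-1/2) = 3.
So L^(-1/2) = 0.5, which gives L = 4.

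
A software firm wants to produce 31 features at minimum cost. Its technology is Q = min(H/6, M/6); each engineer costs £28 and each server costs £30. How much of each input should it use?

H* = 186, M* = 186

With a fixed-proportions technology, the cost-minimizing bundle uses no slack in either input: H/6 = M/6 = Q.
So H = 6·31 = 186 and M = 6·31 = 186.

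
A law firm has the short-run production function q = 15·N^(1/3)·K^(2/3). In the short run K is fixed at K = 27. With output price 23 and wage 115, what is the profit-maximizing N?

With K = 27, MP_N = (1/3)·15·N^(-2/3)·27^(2/3) = 45·N^(-2/3).
Profit maximization for a price taker requires P·MP_N = w: 23·45·N^(-2/3) = 115.
So N^(-2/3) = 1/9, which gives N = 27.

N* = 27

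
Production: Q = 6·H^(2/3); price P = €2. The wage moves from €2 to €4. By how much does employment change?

ΔH = -56

From P·MP_H = w with MP_H = 4·H^(-1/3), the labor demand is H(w) = (8/w)^(3).
At w = 2: H = 64. At w = 4: H = 8.
ΔH = 8 − 64 = -56.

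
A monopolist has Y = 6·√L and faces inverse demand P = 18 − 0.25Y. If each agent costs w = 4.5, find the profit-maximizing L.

L* = 16

Marginal revenue from the inverse demand is MR = 18 − 0.5Y.
The marginal product is MP_L = 3·L^(-1/2).
A monopolist hires until marginal revenue product equals the wage: MR·MP_L = w.
At L, Y = 6·√L. Substituting and solving: (18 − 3·√L)·3·L^(-1/2) = 4.5 gives L = 16.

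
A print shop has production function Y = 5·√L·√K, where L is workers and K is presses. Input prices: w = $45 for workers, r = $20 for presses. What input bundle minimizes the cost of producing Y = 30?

L* = 4, K* = 9

Cost minimization requires the marginal rate of technical substitution to equal the input-price ratio: MP_L/MP_K = w/r.
Here MP_L/MP_K = (1/2)·(K/L)/(1/2) = (K/L). Setting this equal to 45/20 = 2.25 gives K = 2.25L.
Substituting into Y = 30: 5·L^(1/2)·(2.25L)^(1/2) = 30.
Solving, L = 4 and K = 9.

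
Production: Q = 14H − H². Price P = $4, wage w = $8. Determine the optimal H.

H* = 6

The marginal product of H is MP_H = 14 − 2H.
A price-taking firm hires until the value of the marginal product equals the wage: P·MP_H = w, so 4·(14 − 2H) = 8.
Then 14 − 2H = 2, giving H = 6.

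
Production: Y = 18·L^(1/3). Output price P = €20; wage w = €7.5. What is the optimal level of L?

MP_L = (1/3)·18·L^(-2/3) = 6·L^(-2/3).
Profit maximization for a price taker requires P·MP_L = w: 20·6·L^(-2/3) = 7.5.
So L^(-2/3) = 0.0625, which gives L = 64.

L* = 64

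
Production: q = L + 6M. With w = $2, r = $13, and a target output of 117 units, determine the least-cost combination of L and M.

The inputs are perfect substitutes, so the firm uses whichever has the lower cost per unit of output.
Cost per unit of output via L is 2; via M it is 13/6. L is cheaper.
Producing q = 117 with L alone: L = 117, M = 0.

L* = 117, M* = 0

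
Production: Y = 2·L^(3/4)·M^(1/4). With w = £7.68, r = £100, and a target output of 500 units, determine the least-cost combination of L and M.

Cost minimization requires the marginal rate of technical substitution to equal the input-price ratio: MP_L/MP_M = w/r.
Here MP_L/MP_M = (3/4)·(M/L)/(1/4) = 3·(M/L). Setting this equal to 7.68/100 = 0.0768 gives M = 0.0256L.
Substituting into Y = 500: 2·L^(3/4)·(0.0256L)^(1/4) = 500.
Solving, L = 625 and M = 16.

L* = 625, M* = 16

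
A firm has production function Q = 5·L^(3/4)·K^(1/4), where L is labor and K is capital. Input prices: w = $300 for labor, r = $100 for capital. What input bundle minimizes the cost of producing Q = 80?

Cost minimization requires the marginal rate of technical substitution to equal the input-price ratio: MP_L/MP_K = w/r.
Here MP_L/MP_K = (3/4)·(K/L)/(1/4) = 3·(K/L). Setting this equal to 300/100 = 3 gives K = L.
Substituting into Q = 80: 5·L^(3/4)·(L)^(1/4) = 80.
Solving, L = 16 and K = 16.

L* = 16, K* = 16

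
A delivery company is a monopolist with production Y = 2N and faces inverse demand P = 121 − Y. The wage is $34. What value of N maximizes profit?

Marginal revenue from the inverse demand is MR = 121 − 2Y.
The marginal product is MP_N = 2.
A monopolist hires until marginal revenue product equals the wage: MR·MP_N = w.
(121 − 4N)·2 = 34, so N = 26.

N* = 26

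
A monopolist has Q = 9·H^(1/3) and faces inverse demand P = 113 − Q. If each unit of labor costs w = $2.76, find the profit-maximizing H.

H* = 125

Marginal revenue from the inverse demand is MR = 113 − 2Q.
The marginal product is MP_H = 3·H^(-2/3).
A monopolist hires until marginal revenue product equals the wage: MR·MP_H = w.
At H, Q = 9·H^(1/3). Substituting and solving: (113 − 18·H^(1/3))·3·H^(-2/3) = 2.76 gives H = 125.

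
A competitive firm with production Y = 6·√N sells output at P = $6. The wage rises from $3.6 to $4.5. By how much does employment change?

From P·MP_N = w with MP_N = 3·N^(-1/2), the labor demand is N(w) = (18/w)^(2).
At w = 3.6: N = 25. At w = 4.5: N = 16.
ΔN = 16 − 25 = -9.

ΔN = -9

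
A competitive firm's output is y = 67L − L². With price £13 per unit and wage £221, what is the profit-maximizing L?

The marginal product of L is MP_L = 67 − 2L.
A price-taking firm hires until the value of the marginal product equals the wage: P·MP_L = w, so 13·(67 − 2L) = 221.
Then 67 − 2L = 17, giving L = 25.

L* = 25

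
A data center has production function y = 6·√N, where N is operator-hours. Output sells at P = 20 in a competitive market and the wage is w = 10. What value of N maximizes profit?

MP_N = (1/2)·6·N^(-1/2) = 3·N^(-1/2).
Profit maximization for a price taker requires P·MP_N = w: 20·3·N^(-1/2) = 10.
So N^(-1/2) = 1/6, which gives N = 36.

N* = 36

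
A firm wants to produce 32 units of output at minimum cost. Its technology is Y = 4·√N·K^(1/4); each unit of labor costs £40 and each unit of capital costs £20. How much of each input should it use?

N* = 16, K* = 16

Cost minimization requires the marginal rate of technical substitution to equal the input-price ratio: MP_N/MP_K = w/r.
Here MP_N/MP_K = (1/2)·(K/N)/(1/4) = 2·(K/N). Setting this equal to 40/20 = 2 gives K = N.
Substituting into Y = 32: 4·N^(1/2)·(N)^(1/4) = 32.
Solving, N = 16 and K = 16.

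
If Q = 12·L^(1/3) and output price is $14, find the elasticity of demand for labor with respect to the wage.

ε = -1.5

MP_L = (1/3)·12·L^(-2/3), so P·MP_L = w gives 56·L^(-2/3) = w.
Solving, L(w) = (56/w)^(3/2). This is a constant-elasticity form: L ∝ w^(−3/2), so ε = −3/2.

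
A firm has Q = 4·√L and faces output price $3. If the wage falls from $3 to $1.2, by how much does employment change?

ΔL = 21

From P·MP_L = w with MP_L = 2·L^(-1/2), the labor demand is L(w) = (6/w)^(2).
At w = 3: L = 4. At w = 1.2: L = 25.
ΔL = 25 − 4 = 21.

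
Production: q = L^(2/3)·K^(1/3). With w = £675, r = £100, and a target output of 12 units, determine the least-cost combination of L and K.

L* = 8, K* = 27

Cost minimization requires the marginal rate of technical substitution to equal the input-price ratio: MP_L/MP_K = w/r.
Here MP_L/MP_K = (2/3)·(K/L)/(1/3) = 2·(K/L). Setting this equal to 675/100 = 6.75 gives K = 3.375L.
Substituting into q = 12: L^(2/3)·(3.375L)^(1/3) = 12.
Solving, L = 8 and K = 27.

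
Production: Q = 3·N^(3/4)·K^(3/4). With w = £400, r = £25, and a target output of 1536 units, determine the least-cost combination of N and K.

N* = 16, K* = 256

Cost minimization requires the marginal rate of technical substitution to equal the input-price ratio: MP_N/MP_K = w/r.
Here MP_N/MP_K = (3/4)·(K/N)/(3/4) = (K/N). Setting this equal to 400/25 = 16 gives K = 16N.
Substituting into Q = 1536: 3·N^(3/4)·(16N)^(3/4) = 1536.
Solving, N = 16 and K = 256.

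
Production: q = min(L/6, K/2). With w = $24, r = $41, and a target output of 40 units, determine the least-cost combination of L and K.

With a fixed-proportions technology, the cost-minimizing bundle uses no slack in either input: L/6 = K/2 = q.
So L = 6·40 = 240 and K = 2·40 = 80.

L* = 240, K* = 80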